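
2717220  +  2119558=4836778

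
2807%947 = 913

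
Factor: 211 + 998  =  1209 = 3^1*13^1 * 31^1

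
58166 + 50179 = 108345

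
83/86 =83/86 = 0.97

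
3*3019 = 9057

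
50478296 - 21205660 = 29272636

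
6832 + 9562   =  16394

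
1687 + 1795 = 3482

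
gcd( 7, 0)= 7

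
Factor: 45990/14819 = 90/29 = 2^1*3^2*5^1*29^(  -  1) 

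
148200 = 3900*38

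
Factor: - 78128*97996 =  - 7656231488 = - 2^6 *19^1*257^1*24499^1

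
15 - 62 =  - 47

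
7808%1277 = 146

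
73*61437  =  4484901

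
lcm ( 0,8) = 0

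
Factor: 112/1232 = 1/11 = 11^(-1)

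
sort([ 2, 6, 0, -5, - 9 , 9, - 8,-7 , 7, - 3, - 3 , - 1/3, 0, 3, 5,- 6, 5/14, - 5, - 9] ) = [ - 9, - 9, - 8,  -  7, - 6, - 5, - 5, - 3, - 3,-1/3 , 0,0, 5/14, 2, 3, 5,  6, 7,  9]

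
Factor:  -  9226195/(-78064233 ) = 3^( - 1)*5^1*11^1 * 13^(-1 )*127^(  -  1 )*271^1 * 619^1*15761^( - 1 )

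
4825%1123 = 333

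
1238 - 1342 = - 104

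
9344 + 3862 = 13206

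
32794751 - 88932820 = -56138069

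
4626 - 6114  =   - 1488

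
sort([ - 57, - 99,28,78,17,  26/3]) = [-99, - 57,26/3,  17,28,78] 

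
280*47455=13287400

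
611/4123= 611/4123=0.15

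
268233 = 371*723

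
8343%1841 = 979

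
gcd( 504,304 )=8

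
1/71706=1/71706 = 0.00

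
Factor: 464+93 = 557 = 557^1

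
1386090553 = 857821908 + 528268645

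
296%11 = 10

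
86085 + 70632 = 156717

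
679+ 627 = 1306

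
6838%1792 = 1462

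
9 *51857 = 466713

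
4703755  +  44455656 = 49159411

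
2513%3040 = 2513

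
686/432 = 343/216 = 1.59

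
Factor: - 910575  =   - 3^3*5^2 * 19^1 * 71^1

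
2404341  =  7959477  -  5555136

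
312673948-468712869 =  - 156038921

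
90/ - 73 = -90/73= - 1.23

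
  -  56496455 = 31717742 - 88214197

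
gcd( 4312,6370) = 98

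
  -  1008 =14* ( - 72)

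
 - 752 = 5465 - 6217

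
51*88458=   4511358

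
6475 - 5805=670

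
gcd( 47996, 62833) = 1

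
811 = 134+677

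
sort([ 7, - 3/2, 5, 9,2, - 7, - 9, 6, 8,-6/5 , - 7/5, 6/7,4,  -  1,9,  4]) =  [ -9, -7, - 3/2 , - 7/5, - 6/5, - 1,6/7, 2,4, 4, 5,6, 7, 8, 9,  9] 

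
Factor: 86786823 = 3^1 * 28928941^1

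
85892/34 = 2526+4/17 = 2526.24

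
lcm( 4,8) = 8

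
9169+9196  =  18365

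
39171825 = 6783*5775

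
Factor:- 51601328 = -2^4 * 23^1*140221^1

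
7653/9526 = 7653/9526=0.80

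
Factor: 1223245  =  5^1*349^1 *701^1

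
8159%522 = 329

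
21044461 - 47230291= - 26185830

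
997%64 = 37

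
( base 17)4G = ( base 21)40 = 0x54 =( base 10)84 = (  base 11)77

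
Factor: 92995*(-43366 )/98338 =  - 5^1  *  7^1*2657^1*21683^1*49169^(  -  1 )=   -  2016410585/49169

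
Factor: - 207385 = -5^1*19^1 * 37^1 * 59^1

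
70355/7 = 70355/7 = 10050.71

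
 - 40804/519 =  - 79 + 197/519 = - 78.62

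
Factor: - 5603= -13^1*431^1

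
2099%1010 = 79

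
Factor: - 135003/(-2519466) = 2^(-1)*11^1*23^(-1)*4091^1*18257^(-1) = 45001/839822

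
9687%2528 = 2103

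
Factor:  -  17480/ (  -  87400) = 5^( - 1 ) = 1/5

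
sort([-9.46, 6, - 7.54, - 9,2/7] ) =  [ - 9.46, - 9, - 7.54,  2/7, 6 ]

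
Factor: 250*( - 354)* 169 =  - 2^2*3^1 * 5^3 * 13^2*59^1 = - 14956500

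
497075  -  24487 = 472588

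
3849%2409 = 1440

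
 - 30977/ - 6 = 30977/6=5162.83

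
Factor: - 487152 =-2^4*3^2* 17^1*199^1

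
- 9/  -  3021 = 3/1007 = 0.00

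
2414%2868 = 2414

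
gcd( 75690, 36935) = 5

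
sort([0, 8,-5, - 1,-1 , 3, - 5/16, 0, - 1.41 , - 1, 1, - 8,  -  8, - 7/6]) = [- 8,-8, - 5,  -  1.41,-7/6, - 1,-1, - 1, - 5/16, 0, 0,  1, 3, 8]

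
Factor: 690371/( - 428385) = -3^( - 1)*5^( - 1)*11^1*28559^( - 1 )*62761^1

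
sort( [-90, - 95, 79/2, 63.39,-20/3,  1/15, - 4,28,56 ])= [- 95, - 90, - 20/3,  -  4, 1/15, 28, 79/2,56,63.39]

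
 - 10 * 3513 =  - 35130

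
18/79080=3/13180 = 0.00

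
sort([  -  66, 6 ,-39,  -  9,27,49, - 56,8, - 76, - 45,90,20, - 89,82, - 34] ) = [ - 89, - 76,- 66, - 56 , - 45, - 39,-34, - 9,6, 8,20,27, 49,82,90]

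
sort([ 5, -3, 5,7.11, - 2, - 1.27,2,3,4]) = [ - 3, - 2, - 1.27,2,3,4,5,  5,7.11]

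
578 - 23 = 555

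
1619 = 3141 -1522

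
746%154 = 130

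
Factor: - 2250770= - 2^1*5^1*225077^1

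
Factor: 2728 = 2^3 * 11^1*31^1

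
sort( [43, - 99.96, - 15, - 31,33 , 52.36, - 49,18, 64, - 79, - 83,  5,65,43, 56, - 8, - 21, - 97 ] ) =[  -  99.96, - 97, - 83 , - 79, - 49, - 31,-21, - 15,-8,5,18, 33, 43,43, 52.36, 56,64,65 ]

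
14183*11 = 156013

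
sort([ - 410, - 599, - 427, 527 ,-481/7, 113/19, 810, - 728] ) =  [-728, - 599, - 427, - 410, - 481/7,  113/19,527,810]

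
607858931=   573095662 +34763269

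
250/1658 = 125/829 = 0.15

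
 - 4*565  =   - 2260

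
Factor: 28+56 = 84 = 2^2*3^1*7^1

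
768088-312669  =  455419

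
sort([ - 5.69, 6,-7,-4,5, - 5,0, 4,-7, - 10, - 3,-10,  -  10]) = [  -  10, - 10, - 10,-7,-7, - 5.69, - 5, - 4, - 3,0 , 4,5, 6] 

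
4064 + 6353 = 10417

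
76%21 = 13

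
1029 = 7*147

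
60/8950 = 6/895 = 0.01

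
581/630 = 83/90 = 0.92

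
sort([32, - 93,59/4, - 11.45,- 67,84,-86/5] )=[ - 93, - 67,  -  86/5,  -  11.45,  59/4,32, 84] 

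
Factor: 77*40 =2^3*5^1*7^1 * 11^1= 3080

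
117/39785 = 117/39785=0.00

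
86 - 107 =  -  21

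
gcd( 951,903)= 3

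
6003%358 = 275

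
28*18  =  504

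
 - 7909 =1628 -9537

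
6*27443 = 164658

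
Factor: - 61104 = - 2^4*3^1 * 19^1*67^1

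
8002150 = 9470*845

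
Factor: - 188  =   - 2^2*47^1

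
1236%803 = 433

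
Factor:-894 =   -  2^1 * 3^1*149^1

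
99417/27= 33139/9 = 3682.11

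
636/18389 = 636/18389 =0.03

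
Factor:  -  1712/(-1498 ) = 8/7 = 2^3 * 7^( - 1 ) 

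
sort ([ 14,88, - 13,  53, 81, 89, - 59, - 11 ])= [ - 59, - 13, - 11,14, 53, 81, 88 , 89]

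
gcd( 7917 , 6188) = 91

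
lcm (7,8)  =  56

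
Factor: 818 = 2^1*409^1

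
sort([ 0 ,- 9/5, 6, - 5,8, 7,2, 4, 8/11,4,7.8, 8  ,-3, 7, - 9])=[ - 9, - 5, - 3, - 9/5,  0, 8/11,2, 4,4, 6, 7, 7, 7.8, 8,8]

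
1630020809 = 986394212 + 643626597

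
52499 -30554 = 21945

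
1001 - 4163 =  - 3162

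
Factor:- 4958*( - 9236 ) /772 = 11448022/193  =  2^1*37^1*67^1*193^( - 1)*2309^1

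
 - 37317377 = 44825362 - 82142739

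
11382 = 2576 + 8806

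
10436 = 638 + 9798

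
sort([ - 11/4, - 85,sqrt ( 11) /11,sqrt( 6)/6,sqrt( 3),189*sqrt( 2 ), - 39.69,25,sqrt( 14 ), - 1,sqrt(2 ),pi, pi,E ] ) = [ - 85, - 39.69, - 11/4, - 1,  sqrt( 11)/11,sqrt(6)/6,sqrt(2 ),sqrt( 3), E,pi,pi , sqrt( 14),25,189*sqrt ( 2)]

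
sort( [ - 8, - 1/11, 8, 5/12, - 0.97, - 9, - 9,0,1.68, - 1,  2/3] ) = [ - 9, - 9,-8, - 1, - 0.97, -1/11,0,5/12,  2/3,1.68,  8]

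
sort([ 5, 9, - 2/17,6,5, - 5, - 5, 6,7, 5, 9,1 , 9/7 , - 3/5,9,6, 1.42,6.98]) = [  -  5, - 5 , - 3/5, - 2/17,1, 9/7 , 1.42 , 5 , 5, 5 , 6,6 , 6, 6.98 , 7,9 , 9,9] 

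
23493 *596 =14001828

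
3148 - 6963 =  - 3815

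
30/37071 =10/12357  =  0.00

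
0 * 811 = 0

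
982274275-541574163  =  440700112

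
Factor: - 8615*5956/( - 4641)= 2^2*  3^(-1)*5^1 * 7^( - 1)*13^( - 1) * 17^ (  -  1) * 1489^1*1723^1 = 51310940/4641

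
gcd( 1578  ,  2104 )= 526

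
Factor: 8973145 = 5^1 * 139^1*12911^1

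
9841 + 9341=19182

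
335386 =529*634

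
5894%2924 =46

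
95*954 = 90630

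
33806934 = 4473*7558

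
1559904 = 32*48747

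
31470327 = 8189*3843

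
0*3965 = 0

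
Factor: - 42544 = -2^4*2659^1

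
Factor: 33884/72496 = 2^ ( - 2)*  23^ ( - 1) * 43^1 = 43/92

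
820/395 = 2 + 6/79= 2.08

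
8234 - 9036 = -802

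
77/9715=77/9715 = 0.01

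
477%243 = 234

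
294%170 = 124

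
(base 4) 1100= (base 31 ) 2I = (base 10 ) 80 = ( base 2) 1010000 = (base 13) 62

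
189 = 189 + 0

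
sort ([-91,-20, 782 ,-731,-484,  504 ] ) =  [ - 731,  -  484, -91,-20,504, 782]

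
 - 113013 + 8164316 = 8051303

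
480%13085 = 480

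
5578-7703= - 2125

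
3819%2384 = 1435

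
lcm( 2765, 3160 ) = 22120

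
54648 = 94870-40222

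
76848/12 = 6404 = 6404.00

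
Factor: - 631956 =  -2^2 * 3^1*13^1*4051^1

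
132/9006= 22/1501  =  0.01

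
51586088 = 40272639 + 11313449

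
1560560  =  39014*40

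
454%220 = 14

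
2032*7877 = 16006064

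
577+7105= 7682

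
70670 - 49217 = 21453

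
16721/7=16721/7=2388.71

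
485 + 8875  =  9360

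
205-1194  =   - 989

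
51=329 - 278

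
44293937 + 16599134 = 60893071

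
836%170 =156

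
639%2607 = 639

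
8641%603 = 199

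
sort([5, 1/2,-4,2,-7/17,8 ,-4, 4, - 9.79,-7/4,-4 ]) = [  -  9.79 ,-4, -4 , -4 , - 7/4,-7/17, 1/2 , 2, 4 , 5,8] 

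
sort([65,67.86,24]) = [ 24,65, 67.86]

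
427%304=123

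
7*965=6755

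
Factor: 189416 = 2^3*23677^1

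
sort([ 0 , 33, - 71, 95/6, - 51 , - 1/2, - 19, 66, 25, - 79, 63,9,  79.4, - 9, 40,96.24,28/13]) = [ - 79, - 71, - 51,-19, - 9, - 1/2, 0 , 28/13, 9, 95/6, 25,33, 40, 63, 66, 79.4, 96.24]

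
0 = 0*50534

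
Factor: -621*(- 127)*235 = 18533745 = 3^3*5^1*23^1 * 47^1*127^1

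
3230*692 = 2235160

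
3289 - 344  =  2945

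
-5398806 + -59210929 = -64609735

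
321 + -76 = 245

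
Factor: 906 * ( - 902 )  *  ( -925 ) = 755921100  =  2^2*3^1*5^2*11^1*  37^1*41^1 * 151^1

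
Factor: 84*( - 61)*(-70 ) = 2^3*3^1 * 5^1*7^2*61^1=358680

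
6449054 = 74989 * 86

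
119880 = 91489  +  28391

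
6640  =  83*80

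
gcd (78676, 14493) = 1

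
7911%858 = 189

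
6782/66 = 102 + 25/33 = 102.76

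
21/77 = 3/11 = 0.27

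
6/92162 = 3/46081 = 0.00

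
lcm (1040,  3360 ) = 43680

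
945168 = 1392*679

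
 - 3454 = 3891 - 7345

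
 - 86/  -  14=43/7 = 6.14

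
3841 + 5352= 9193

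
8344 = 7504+840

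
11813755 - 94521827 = -82708072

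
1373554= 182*7547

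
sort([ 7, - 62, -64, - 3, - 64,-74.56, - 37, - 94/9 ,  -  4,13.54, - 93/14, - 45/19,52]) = [-74.56 , - 64 , - 64,-62, - 37,-94/9,-93/14, - 4 , - 3, - 45/19, 7,13.54,52]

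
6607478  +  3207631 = 9815109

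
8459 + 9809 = 18268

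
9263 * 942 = 8725746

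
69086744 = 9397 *7352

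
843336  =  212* 3978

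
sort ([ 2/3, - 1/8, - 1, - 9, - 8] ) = [-9 , - 8, - 1, - 1/8,2/3] 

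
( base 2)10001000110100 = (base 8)21064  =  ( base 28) b4k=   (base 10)8756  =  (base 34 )7ji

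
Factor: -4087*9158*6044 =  - 2^3*19^1*61^1 * 67^1*241^1*1511^1  =  - 226219340824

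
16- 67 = -51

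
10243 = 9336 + 907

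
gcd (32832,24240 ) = 48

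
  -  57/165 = - 19/55 = -0.35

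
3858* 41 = 158178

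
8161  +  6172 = 14333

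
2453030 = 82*29915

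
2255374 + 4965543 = 7220917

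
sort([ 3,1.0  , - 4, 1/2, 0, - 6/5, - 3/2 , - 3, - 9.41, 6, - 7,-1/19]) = [ - 9.41, - 7, - 4, - 3, - 3/2,-6/5, - 1/19,0 , 1/2 , 1.0, 3,6 ] 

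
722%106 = 86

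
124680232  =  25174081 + 99506151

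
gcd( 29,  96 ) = 1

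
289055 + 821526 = 1110581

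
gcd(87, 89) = 1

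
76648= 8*9581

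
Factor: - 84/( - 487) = 2^2*3^1 * 7^1*487^( - 1 )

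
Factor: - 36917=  - 19^1*29^1 * 67^1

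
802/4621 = 802/4621  =  0.17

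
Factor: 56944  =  2^4*3559^1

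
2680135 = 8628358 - 5948223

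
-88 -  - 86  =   - 2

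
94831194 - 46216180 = 48615014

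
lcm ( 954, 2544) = 7632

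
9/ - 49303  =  -9/49303 = - 0.00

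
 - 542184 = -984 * 551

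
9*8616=77544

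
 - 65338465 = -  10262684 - 55075781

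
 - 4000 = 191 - 4191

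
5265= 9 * 585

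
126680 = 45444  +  81236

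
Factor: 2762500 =2^2*5^5*13^1*17^1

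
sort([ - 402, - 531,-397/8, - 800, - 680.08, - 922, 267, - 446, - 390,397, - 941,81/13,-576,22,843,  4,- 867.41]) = [  -  941, - 922 , - 867.41,  -  800, - 680.08, - 576, - 531, - 446,  -  402, - 390 , - 397/8,4, 81/13,22  ,  267 , 397,843 ]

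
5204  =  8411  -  3207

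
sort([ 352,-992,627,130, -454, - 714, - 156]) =[-992 ,-714,-454, - 156,130,352,627 ] 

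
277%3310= 277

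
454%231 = 223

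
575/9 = 575/9= 63.89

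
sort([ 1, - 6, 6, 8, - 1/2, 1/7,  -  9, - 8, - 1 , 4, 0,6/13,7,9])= [ - 9, - 8 ,-6 , - 1, - 1/2,0,1/7,  6/13, 1, 4,6, 7 , 8,  9]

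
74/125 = 74/125 = 0.59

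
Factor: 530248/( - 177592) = -281^(  -  1 )*839^1 = - 839/281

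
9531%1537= 309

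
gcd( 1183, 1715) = 7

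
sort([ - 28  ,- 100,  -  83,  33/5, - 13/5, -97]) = [ - 100,-97, - 83,-28, - 13/5, 33/5]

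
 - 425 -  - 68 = - 357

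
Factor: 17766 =2^1 * 3^3*7^1*47^1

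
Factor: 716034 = 2^1*  3^1*11^1*19^1*571^1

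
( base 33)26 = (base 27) 2I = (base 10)72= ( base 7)132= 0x48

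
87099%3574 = 1323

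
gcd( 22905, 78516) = 9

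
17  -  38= - 21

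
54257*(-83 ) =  - 4503331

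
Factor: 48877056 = 2^9*3^2*10607^1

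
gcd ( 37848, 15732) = 228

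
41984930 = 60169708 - 18184778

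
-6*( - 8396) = 50376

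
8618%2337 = 1607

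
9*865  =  7785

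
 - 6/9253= - 6/9253 = -0.00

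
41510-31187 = 10323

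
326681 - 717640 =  - 390959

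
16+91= 107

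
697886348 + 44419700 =742306048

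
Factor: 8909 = 59^1*151^1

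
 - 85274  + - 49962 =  - 135236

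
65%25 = 15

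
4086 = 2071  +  2015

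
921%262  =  135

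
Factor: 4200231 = 3^1*7^2*28573^1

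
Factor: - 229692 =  - 2^2*3^1*19141^1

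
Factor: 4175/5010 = 5/6 = 2^( - 1)*3^( - 1)*5^1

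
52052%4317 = 248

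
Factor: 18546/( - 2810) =-33/5 = - 3^1* 5^(-1 )*11^1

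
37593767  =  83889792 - 46296025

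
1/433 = 1/433 =0.00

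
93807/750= 31269/250  =  125.08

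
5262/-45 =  - 1754/15 = - 116.93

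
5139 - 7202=-2063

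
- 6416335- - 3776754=-2639581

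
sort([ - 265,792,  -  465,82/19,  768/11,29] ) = [ - 465,  -  265,  82/19, 29,768/11, 792]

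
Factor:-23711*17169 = -3^1*59^1*97^1 *131^1*181^1 = - 407094159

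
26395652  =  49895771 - 23500119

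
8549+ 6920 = 15469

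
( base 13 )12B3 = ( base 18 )84h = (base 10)2681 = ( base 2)101001111001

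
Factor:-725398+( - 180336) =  - 2^1 * 131^1*3457^1 = - 905734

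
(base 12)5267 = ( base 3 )110100121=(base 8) 21457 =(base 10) 9007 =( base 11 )6849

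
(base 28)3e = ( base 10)98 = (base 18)58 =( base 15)68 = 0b1100010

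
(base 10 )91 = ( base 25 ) 3g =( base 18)51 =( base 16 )5B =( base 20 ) 4B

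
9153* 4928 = 45105984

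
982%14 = 2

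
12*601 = 7212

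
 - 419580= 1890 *( - 222)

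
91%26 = 13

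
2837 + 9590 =12427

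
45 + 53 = 98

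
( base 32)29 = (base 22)37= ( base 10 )73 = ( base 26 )2L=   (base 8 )111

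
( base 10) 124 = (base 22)5e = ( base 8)174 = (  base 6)324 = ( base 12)A4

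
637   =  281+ 356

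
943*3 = 2829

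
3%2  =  1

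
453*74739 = 33856767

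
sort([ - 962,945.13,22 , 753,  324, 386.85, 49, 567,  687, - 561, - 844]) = [ - 962,-844, - 561, 22,49, 324,386.85,567,687,  753,  945.13]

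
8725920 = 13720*636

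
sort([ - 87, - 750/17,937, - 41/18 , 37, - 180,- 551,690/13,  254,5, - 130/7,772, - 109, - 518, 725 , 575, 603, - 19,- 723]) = [  -  723, - 551, - 518, - 180,-109,-87 , -750/17, - 19, - 130/7,-41/18,5,37,690/13,254,  575, 603,725,772,  937]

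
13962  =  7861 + 6101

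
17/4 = 17/4 = 4.25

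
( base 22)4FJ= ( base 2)100011101101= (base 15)a25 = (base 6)14325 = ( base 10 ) 2285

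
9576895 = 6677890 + 2899005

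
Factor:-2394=-2^1*3^2*7^1 * 19^1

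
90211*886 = 79926946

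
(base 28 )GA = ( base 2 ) 111001010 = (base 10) 458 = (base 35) d3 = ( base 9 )558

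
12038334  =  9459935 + 2578399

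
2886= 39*74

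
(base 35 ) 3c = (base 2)1110101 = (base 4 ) 1311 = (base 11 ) a7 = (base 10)117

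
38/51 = 38/51 = 0.75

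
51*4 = 204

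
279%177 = 102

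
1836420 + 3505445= 5341865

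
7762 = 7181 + 581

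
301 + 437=738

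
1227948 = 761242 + 466706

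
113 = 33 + 80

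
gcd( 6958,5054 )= 14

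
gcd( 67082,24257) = 1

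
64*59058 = 3779712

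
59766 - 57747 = 2019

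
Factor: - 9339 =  - 3^1*11^1 * 283^1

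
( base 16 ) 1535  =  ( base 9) 7402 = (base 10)5429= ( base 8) 12465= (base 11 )4096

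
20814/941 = 20814/941= 22.12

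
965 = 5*193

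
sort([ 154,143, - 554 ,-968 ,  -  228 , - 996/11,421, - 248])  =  [-968, - 554, - 248, - 228, - 996/11 , 143, 154,421]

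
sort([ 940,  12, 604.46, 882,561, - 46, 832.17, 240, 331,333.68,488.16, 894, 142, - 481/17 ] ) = [ - 46, - 481/17, 12, 142, 240,331, 333.68,488.16, 561,604.46, 832.17, 882, 894, 940]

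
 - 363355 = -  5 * 72671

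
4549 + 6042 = 10591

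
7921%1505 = 396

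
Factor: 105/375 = 7/25 =5^( - 2)*7^1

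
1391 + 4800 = 6191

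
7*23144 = 162008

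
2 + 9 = 11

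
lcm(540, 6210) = 12420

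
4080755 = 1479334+2601421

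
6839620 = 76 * 89995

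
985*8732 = 8601020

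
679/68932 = 679/68932 =0.01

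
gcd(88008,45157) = 1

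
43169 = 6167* 7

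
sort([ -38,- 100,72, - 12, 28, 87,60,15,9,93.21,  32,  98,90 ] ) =[-100, - 38, - 12,  9,15 , 28,32, 60,72, 87,90, 93.21, 98]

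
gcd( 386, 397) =1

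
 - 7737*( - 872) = 6746664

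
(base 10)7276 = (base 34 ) 6a0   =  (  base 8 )16154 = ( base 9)10874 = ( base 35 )5wv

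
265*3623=960095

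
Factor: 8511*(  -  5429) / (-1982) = 2^( - 1)*3^1*61^1*89^1*991^(-1)*2837^1  =  46206219/1982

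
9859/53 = 186 + 1/53 = 186.02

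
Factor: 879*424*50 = 18634800 = 2^4* 3^1*5^2  *  53^1*293^1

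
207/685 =207/685  =  0.30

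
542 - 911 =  - 369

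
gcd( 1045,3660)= 5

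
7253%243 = 206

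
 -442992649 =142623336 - 585615985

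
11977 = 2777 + 9200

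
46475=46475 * 1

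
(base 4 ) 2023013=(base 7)34646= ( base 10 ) 8903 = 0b10001011000111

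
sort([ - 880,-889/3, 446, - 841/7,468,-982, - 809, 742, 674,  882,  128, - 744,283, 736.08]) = [ - 982, - 880, - 809, - 744, - 889/3, - 841/7,128,283, 446,468,674, 736.08,  742,882]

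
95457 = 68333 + 27124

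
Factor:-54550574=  -2^1*13^1 * 43^1*59^1*827^1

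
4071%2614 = 1457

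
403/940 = 403/940 = 0.43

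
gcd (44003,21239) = 1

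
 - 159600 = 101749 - 261349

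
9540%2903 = 831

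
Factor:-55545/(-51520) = 2^(  -  6)*3^1 *23^1 = 69/64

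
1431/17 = 84 +3/17 = 84.18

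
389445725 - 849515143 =-460069418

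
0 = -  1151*0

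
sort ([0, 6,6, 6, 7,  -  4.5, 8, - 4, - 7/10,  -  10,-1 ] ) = [ - 10, - 4.5, - 4, -1, - 7/10, 0, 6,6, 6,7, 8]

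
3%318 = 3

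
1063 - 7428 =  - 6365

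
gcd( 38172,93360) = 12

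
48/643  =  48/643 = 0.07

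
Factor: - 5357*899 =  - 11^1*29^1*31^1 * 487^1 = -  4815943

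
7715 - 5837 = 1878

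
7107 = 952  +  6155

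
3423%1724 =1699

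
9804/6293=1 + 3511/6293  =  1.56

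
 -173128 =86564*( - 2 )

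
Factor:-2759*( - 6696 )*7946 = 2^4*3^3 *29^1*31^2*89^1 * 137^1 =146796501744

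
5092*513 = 2612196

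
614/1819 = 614/1819 = 0.34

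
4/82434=2/41217=0.00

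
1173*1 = 1173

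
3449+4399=7848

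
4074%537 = 315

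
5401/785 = 6  +  691/785 = 6.88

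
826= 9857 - 9031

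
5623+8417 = 14040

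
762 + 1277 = 2039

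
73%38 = 35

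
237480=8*29685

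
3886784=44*88336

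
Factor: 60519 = 3^1*20173^1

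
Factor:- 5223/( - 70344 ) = 1741/23448 = 2^(  -  3)*3^( - 1 ) * 977^(-1) *1741^1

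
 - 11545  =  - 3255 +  - 8290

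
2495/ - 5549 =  - 2495/5549 = - 0.45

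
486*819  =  398034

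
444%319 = 125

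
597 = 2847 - 2250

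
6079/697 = 8 + 503/697 = 8.72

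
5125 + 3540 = 8665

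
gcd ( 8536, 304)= 8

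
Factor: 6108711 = 3^1 * 7^1*461^1*631^1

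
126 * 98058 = 12355308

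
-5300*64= - 339200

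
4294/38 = 113 = 113.00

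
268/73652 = 67/18413 = 0.00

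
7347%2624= 2099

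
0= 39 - 39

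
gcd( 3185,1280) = 5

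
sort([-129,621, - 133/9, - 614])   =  [- 614, - 129, - 133/9 , 621]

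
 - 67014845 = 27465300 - 94480145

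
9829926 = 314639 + 9515287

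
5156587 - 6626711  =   - 1470124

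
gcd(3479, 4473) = 497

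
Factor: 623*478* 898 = 267419012 = 2^2*7^1*89^1 * 239^1*449^1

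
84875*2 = 169750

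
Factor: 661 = 661^1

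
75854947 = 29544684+46310263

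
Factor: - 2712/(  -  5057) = 2^3*3^1*13^(-1 ) * 113^1*389^( - 1 )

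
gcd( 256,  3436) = 4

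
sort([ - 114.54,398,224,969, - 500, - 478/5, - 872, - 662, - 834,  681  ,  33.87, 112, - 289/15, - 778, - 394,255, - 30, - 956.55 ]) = [  -  956.55, - 872, - 834,-778, - 662, - 500, - 394,-114.54 , - 478/5, - 30, - 289/15,33.87,112, 224,255, 398,681,969 ]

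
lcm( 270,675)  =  1350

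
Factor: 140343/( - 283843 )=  - 489/989 = - 3^1 * 23^( - 1)*43^( - 1 )*163^1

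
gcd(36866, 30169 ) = 1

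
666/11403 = 74/1267 = 0.06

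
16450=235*70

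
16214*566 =9177124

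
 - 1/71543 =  - 1 + 71542/71543 = -0.00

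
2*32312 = 64624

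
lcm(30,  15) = 30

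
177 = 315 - 138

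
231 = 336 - 105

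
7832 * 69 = 540408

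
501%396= 105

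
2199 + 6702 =8901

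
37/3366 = 37/3366 = 0.01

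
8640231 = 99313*87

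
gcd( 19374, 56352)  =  6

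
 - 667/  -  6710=667/6710 = 0.10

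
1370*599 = 820630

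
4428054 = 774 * 5721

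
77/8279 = 77/8279 = 0.01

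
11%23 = 11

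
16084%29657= 16084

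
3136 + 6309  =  9445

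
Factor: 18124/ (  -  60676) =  - 23/77= -  7^( - 1 )*11^( - 1)*23^1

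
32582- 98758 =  - 66176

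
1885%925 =35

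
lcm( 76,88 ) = 1672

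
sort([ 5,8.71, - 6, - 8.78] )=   [-8.78 , - 6,5 , 8.71]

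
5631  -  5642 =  - 11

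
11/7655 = 11/7655 = 0.00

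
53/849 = 53/849 = 0.06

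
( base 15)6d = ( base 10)103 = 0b1100111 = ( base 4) 1213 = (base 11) 94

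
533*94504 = 50370632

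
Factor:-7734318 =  - 2^1* 3^1*  1289053^1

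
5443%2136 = 1171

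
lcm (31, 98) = 3038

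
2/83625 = 2/83625 =0.00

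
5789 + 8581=14370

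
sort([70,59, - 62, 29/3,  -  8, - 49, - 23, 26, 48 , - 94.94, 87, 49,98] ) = [ - 94.94, - 62,  -  49, - 23, - 8 , 29/3, 26,48 , 49, 59, 70, 87, 98 ] 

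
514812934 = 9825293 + 504987641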